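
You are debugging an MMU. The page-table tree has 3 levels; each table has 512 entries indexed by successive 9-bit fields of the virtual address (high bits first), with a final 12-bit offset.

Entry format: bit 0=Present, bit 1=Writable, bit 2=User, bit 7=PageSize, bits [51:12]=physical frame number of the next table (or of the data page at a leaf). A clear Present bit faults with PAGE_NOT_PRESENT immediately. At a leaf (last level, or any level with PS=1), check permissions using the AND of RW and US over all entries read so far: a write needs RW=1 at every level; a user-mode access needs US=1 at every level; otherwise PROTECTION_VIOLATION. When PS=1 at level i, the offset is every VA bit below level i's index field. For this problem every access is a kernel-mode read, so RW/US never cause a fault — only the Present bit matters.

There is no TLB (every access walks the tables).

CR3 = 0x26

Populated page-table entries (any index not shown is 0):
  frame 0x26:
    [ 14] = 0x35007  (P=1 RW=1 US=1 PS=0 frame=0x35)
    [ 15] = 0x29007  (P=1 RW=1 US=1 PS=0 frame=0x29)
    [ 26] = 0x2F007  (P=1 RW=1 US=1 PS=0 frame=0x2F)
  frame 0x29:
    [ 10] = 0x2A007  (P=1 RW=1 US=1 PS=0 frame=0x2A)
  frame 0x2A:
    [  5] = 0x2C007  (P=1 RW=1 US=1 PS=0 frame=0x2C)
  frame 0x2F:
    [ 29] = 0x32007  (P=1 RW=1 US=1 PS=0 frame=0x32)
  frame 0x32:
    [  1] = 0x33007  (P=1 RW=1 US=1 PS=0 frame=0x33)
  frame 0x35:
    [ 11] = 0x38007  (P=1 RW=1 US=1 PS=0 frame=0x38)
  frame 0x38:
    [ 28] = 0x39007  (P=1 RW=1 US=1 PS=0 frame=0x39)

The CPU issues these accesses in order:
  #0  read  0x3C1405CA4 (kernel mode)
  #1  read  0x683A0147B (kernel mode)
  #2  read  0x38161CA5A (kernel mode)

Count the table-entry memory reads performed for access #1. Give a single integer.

Walk each access:
#0 VA=0x3C1405CA4 (r,kernel):
  L0: frame=0x26 idx=15 entry=0x29007 [P=1 RW=1 US=1 PS=0]
  L1: frame=0x29 idx=10 entry=0x2A007 [P=1 RW=1 US=1 PS=0]
  L2: frame=0x2A idx=5 entry=0x2C007 [P=1 RW=1 US=1 PS=0]
  → PA=0x2CCA4  (3 entries read)
#1 VA=0x683A0147B (r,kernel):
  L0: frame=0x26 idx=26 entry=0x2F007 [P=1 RW=1 US=1 PS=0]
  L1: frame=0x2F idx=29 entry=0x32007 [P=1 RW=1 US=1 PS=0]
  L2: frame=0x32 idx=1 entry=0x33007 [P=1 RW=1 US=1 PS=0]
  → PA=0x3347B  (3 entries read)
#2 VA=0x38161CA5A (r,kernel):
  L0: frame=0x26 idx=14 entry=0x35007 [P=1 RW=1 US=1 PS=0]
  L1: frame=0x35 idx=11 entry=0x38007 [P=1 RW=1 US=1 PS=0]
  L2: frame=0x38 idx=28 entry=0x39007 [P=1 RW=1 US=1 PS=0]
  → PA=0x39A5A  (3 entries read)

Entries read for #1: 3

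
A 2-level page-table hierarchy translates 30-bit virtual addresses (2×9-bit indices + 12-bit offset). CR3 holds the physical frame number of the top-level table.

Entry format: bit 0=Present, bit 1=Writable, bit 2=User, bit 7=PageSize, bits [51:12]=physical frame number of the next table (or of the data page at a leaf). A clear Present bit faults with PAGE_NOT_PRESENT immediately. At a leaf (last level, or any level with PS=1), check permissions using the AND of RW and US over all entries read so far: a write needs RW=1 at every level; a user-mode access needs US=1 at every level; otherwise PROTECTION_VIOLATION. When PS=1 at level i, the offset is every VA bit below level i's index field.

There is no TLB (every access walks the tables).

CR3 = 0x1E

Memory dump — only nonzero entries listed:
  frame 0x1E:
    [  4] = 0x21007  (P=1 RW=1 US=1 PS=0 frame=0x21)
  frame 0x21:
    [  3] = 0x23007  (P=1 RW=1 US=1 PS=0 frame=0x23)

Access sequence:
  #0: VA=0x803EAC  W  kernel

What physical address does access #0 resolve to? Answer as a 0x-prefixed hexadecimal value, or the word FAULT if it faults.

Per-access translation:
#0 VA=0x803EAC (w,kernel):
  lvl0: tbl 0x1E, slot 4 ⇒ 0x21007 (P1/RW1/US1/PS0)
  lvl1: tbl 0x21, slot 3 ⇒ 0x23007 (P1/RW1/US1/PS0)
  ⇒ phys 0x23EAC  [2 reads]

Access #0 PA: 0x23EAC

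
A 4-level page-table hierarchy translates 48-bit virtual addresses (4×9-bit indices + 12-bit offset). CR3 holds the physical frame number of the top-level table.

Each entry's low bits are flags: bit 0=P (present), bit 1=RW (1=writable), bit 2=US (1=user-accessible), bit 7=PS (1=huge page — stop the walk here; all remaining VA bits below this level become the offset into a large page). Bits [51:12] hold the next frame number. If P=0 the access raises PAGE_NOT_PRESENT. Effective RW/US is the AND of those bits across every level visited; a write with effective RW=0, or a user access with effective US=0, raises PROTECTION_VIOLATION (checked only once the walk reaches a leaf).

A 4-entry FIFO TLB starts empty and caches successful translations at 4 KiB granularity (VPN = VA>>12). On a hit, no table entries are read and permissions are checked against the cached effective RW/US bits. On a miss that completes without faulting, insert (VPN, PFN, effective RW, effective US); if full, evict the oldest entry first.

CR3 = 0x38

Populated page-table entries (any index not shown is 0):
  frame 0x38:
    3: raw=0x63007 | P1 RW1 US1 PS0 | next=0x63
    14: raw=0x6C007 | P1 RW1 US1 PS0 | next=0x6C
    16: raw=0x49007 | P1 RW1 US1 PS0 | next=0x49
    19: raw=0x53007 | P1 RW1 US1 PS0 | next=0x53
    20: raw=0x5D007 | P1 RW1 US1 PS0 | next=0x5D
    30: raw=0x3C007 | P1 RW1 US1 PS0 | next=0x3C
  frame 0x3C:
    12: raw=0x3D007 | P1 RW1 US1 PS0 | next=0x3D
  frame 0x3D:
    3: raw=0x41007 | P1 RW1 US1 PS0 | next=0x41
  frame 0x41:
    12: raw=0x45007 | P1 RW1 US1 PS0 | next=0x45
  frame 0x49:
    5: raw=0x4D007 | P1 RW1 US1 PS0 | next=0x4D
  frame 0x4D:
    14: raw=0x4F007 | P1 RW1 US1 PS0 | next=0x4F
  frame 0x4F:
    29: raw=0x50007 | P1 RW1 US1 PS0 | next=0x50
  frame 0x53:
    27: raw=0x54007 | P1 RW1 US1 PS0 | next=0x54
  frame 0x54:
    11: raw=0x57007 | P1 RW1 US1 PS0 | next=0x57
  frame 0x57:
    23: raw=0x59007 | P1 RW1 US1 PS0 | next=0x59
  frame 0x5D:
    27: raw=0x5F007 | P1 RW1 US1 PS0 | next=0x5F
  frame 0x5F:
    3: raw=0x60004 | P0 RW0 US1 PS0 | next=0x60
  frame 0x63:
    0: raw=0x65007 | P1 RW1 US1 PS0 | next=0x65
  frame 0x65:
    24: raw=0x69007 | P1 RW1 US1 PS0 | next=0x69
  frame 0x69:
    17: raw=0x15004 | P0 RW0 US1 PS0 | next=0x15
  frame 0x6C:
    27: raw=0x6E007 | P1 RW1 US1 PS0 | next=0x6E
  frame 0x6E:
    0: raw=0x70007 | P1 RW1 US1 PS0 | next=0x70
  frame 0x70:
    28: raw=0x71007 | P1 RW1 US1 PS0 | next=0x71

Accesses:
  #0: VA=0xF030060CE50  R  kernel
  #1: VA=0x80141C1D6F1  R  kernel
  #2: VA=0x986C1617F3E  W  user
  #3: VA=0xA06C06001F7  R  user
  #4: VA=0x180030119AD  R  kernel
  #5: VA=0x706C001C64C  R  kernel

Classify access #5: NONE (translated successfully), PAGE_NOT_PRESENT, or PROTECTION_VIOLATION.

Walk each access:
#0 VA=0xF030060CE50 (r,kernel):
  lvl0: tbl 0x38, slot 30 ⇒ 0x3C007 (P1/RW1/US1/PS0)
  lvl1: tbl 0x3C, slot 12 ⇒ 0x3D007 (P1/RW1/US1/PS0)
  lvl2: tbl 0x3D, slot 3 ⇒ 0x41007 (P1/RW1/US1/PS0)
  lvl3: tbl 0x41, slot 12 ⇒ 0x45007 (P1/RW1/US1/PS0)
  → PA=0x45E50  (4 entries read)
#1 VA=0x80141C1D6F1 (r,kernel):
  lvl0: tbl 0x38, slot 16 ⇒ 0x49007 (P1/RW1/US1/PS0)
  lvl1: tbl 0x49, slot 5 ⇒ 0x4D007 (P1/RW1/US1/PS0)
  lvl2: tbl 0x4D, slot 14 ⇒ 0x4F007 (P1/RW1/US1/PS0)
  lvl3: tbl 0x4F, slot 29 ⇒ 0x50007 (P1/RW1/US1/PS0)
  → PA=0x506F1  (4 entries read)
#2 VA=0x986C1617F3E (w,user):
  lvl0: tbl 0x38, slot 19 ⇒ 0x53007 (P1/RW1/US1/PS0)
  lvl1: tbl 0x53, slot 27 ⇒ 0x54007 (P1/RW1/US1/PS0)
  lvl2: tbl 0x54, slot 11 ⇒ 0x57007 (P1/RW1/US1/PS0)
  lvl3: tbl 0x57, slot 23 ⇒ 0x59007 (P1/RW1/US1/PS0)
  → PA=0x59F3E  (4 entries read)
#3 VA=0xA06C06001F7 (r,user):
  lvl0: tbl 0x38, slot 20 ⇒ 0x5D007 (P1/RW1/US1/PS0)
  lvl1: tbl 0x5D, slot 27 ⇒ 0x5F007 (P1/RW1/US1/PS0)
  lvl2: tbl 0x5F, slot 3 ⇒ 0x60004 (P0/RW0/US1/PS0)
  → PAGE_NOT_PRESENT  (3 entries read)
#4 VA=0x180030119AD (r,kernel):
  lvl0: tbl 0x38, slot 3 ⇒ 0x63007 (P1/RW1/US1/PS0)
  lvl1: tbl 0x63, slot 0 ⇒ 0x65007 (P1/RW1/US1/PS0)
  lvl2: tbl 0x65, slot 24 ⇒ 0x69007 (P1/RW1/US1/PS0)
  lvl3: tbl 0x69, slot 17 ⇒ 0x15004 (P0/RW0/US1/PS0)
  → PAGE_NOT_PRESENT  (4 entries read)
#5 VA=0x706C001C64C (r,kernel):
  lvl0: tbl 0x38, slot 14 ⇒ 0x6C007 (P1/RW1/US1/PS0)
  lvl1: tbl 0x6C, slot 27 ⇒ 0x6E007 (P1/RW1/US1/PS0)
  lvl2: tbl 0x6E, slot 0 ⇒ 0x70007 (P1/RW1/US1/PS0)
  lvl3: tbl 0x70, slot 28 ⇒ 0x71007 (P1/RW1/US1/PS0)
  → PA=0x7164C  (4 entries read)

Access #5 fault: NONE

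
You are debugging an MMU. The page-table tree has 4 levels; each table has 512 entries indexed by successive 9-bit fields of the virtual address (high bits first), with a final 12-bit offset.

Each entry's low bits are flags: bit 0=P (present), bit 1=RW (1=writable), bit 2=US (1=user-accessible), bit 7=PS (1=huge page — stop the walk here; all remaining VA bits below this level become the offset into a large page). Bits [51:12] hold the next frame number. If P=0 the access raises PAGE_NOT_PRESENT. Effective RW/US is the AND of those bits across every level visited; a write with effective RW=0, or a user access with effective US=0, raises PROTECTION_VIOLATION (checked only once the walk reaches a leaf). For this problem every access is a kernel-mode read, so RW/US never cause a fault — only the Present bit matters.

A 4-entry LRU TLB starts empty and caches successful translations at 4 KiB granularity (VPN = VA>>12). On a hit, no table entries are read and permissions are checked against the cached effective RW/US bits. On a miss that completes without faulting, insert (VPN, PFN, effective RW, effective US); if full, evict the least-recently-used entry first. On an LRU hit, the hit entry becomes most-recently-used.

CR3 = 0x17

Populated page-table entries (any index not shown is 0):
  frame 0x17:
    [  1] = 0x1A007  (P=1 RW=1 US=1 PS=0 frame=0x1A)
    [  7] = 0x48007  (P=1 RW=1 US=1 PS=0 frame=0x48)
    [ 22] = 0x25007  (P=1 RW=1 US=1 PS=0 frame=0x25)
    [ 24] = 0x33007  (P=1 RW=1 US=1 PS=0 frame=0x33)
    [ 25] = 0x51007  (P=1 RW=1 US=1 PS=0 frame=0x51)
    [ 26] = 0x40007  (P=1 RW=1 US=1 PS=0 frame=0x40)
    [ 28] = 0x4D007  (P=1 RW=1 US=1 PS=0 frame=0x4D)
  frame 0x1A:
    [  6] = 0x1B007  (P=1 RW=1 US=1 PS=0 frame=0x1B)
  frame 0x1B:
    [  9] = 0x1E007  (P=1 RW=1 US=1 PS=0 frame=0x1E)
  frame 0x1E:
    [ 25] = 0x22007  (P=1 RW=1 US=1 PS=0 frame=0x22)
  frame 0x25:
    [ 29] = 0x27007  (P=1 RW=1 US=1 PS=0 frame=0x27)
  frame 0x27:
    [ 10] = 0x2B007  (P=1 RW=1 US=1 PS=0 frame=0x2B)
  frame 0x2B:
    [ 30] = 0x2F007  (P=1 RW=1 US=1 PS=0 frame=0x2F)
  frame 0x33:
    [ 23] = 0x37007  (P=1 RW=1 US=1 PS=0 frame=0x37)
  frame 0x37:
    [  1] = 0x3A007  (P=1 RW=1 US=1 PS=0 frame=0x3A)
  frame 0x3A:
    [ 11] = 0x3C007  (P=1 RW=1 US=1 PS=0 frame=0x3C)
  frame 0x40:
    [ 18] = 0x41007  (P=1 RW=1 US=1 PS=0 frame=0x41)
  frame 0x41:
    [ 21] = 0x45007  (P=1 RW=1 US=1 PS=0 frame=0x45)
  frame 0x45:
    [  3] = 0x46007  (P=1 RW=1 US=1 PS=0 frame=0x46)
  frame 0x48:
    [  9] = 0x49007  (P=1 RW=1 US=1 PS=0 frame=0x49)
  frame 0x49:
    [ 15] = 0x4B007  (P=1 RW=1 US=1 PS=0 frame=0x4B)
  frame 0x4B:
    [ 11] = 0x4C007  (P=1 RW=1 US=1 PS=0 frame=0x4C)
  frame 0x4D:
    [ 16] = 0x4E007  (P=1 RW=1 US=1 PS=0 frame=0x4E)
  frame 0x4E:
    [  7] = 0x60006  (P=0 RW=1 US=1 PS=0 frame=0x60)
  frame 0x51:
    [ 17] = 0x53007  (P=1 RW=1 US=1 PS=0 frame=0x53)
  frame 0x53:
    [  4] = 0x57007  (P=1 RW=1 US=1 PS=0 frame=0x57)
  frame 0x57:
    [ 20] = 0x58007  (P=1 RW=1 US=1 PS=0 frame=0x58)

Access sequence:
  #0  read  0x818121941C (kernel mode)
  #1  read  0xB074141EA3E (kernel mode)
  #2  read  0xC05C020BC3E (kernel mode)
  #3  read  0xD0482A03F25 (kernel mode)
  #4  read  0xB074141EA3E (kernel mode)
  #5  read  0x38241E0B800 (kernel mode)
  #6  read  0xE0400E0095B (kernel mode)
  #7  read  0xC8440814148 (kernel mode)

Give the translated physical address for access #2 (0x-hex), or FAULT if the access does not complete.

Trace:
#0 VA=0x818121941C (r,kernel):
  L0: frame=0x17 idx=1 entry=0x1A007 [P=1 RW=1 US=1 PS=0]
  L1: frame=0x1A idx=6 entry=0x1B007 [P=1 RW=1 US=1 PS=0]
  L2: frame=0x1B idx=9 entry=0x1E007 [P=1 RW=1 US=1 PS=0]
  L3: frame=0x1E idx=25 entry=0x22007 [P=1 RW=1 US=1 PS=0]
  → PA=0x2241C  (4 entries read)
#1 VA=0xB074141EA3E (r,kernel):
  L0: frame=0x17 idx=22 entry=0x25007 [P=1 RW=1 US=1 PS=0]
  L1: frame=0x25 idx=29 entry=0x27007 [P=1 RW=1 US=1 PS=0]
  L2: frame=0x27 idx=10 entry=0x2B007 [P=1 RW=1 US=1 PS=0]
  L3: frame=0x2B idx=30 entry=0x2F007 [P=1 RW=1 US=1 PS=0]
  → PA=0x2FA3E  (4 entries read)
#2 VA=0xC05C020BC3E (r,kernel):
  L0: frame=0x17 idx=24 entry=0x33007 [P=1 RW=1 US=1 PS=0]
  L1: frame=0x33 idx=23 entry=0x37007 [P=1 RW=1 US=1 PS=0]
  L2: frame=0x37 idx=1 entry=0x3A007 [P=1 RW=1 US=1 PS=0]
  L3: frame=0x3A idx=11 entry=0x3C007 [P=1 RW=1 US=1 PS=0]
  → PA=0x3CC3E  (4 entries read)
#3 VA=0xD0482A03F25 (r,kernel):
  L0: frame=0x17 idx=26 entry=0x40007 [P=1 RW=1 US=1 PS=0]
  L1: frame=0x40 idx=18 entry=0x41007 [P=1 RW=1 US=1 PS=0]
  L2: frame=0x41 idx=21 entry=0x45007 [P=1 RW=1 US=1 PS=0]
  L3: frame=0x45 idx=3 entry=0x46007 [P=1 RW=1 US=1 PS=0]
  → PA=0x46F25  (4 entries read)
#4 VA=0xB074141EA3E (r,kernel):
  TLB hit vpn=0xB074141E → PA=0x2FA3E
#5 VA=0x38241E0B800 (r,kernel):
  L0: frame=0x17 idx=7 entry=0x48007 [P=1 RW=1 US=1 PS=0]
  L1: frame=0x48 idx=9 entry=0x49007 [P=1 RW=1 US=1 PS=0]
  L2: frame=0x49 idx=15 entry=0x4B007 [P=1 RW=1 US=1 PS=0]
  L3: frame=0x4B idx=11 entry=0x4C007 [P=1 RW=1 US=1 PS=0]
  → PA=0x4C800  (4 entries read)
#6 VA=0xE0400E0095B (r,kernel):
  L0: frame=0x17 idx=28 entry=0x4D007 [P=1 RW=1 US=1 PS=0]
  L1: frame=0x4D idx=16 entry=0x4E007 [P=1 RW=1 US=1 PS=0]
  L2: frame=0x4E idx=7 entry=0x60006 [P=0 RW=1 US=1 PS=0]
  → PAGE_NOT_PRESENT  (3 entries read)
#7 VA=0xC8440814148 (r,kernel):
  L0: frame=0x17 idx=25 entry=0x51007 [P=1 RW=1 US=1 PS=0]
  L1: frame=0x51 idx=17 entry=0x53007 [P=1 RW=1 US=1 PS=0]
  L2: frame=0x53 idx=4 entry=0x57007 [P=1 RW=1 US=1 PS=0]
  L3: frame=0x57 idx=20 entry=0x58007 [P=1 RW=1 US=1 PS=0]
  → PA=0x58148  (4 entries read)

Access #2 PA: 0x3CC3E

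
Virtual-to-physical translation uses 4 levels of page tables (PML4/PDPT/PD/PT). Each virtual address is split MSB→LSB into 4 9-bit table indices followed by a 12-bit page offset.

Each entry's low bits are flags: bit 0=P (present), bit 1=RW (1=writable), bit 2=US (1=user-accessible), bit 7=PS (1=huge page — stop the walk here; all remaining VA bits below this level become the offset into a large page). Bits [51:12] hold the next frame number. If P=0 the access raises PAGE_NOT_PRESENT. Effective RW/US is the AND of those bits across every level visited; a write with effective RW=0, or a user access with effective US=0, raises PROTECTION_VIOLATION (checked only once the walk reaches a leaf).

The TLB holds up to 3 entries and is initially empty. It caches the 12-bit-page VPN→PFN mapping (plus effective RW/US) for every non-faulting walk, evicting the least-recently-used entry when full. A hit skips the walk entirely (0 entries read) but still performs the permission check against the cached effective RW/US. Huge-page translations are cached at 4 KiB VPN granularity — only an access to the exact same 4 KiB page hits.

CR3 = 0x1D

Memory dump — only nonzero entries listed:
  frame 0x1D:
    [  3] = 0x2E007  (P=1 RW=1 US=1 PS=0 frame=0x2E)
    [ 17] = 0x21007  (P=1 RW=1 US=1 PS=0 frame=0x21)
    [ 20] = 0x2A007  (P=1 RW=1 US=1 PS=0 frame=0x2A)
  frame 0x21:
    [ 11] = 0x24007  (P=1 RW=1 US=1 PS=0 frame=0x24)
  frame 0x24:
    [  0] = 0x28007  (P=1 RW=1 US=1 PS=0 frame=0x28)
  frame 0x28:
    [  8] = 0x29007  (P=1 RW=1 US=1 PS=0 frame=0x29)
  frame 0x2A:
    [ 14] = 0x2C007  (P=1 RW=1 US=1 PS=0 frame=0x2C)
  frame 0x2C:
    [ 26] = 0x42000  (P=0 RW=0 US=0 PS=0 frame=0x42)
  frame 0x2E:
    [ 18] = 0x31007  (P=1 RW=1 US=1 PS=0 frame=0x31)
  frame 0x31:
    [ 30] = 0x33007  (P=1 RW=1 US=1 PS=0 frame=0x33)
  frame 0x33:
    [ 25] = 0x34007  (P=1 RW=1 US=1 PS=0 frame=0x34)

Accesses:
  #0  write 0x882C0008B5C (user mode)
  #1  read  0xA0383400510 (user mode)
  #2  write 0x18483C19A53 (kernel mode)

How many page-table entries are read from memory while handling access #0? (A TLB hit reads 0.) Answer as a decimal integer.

Per-access translation:
#0 VA=0x882C0008B5C (w,user):
  lvl0: tbl 0x1D, slot 17 ⇒ 0x21007 (P1/RW1/US1/PS0)
  lvl1: tbl 0x21, slot 11 ⇒ 0x24007 (P1/RW1/US1/PS0)
  lvl2: tbl 0x24, slot 0 ⇒ 0x28007 (P1/RW1/US1/PS0)
  lvl3: tbl 0x28, slot 8 ⇒ 0x29007 (P1/RW1/US1/PS0)
  ⇒ phys 0x29B5C  [4 reads]
#1 VA=0xA0383400510 (r,user):
  lvl0: tbl 0x1D, slot 20 ⇒ 0x2A007 (P1/RW1/US1/PS0)
  lvl1: tbl 0x2A, slot 14 ⇒ 0x2C007 (P1/RW1/US1/PS0)
  lvl2: tbl 0x2C, slot 26 ⇒ 0x42000 (P0/RW0/US0/PS0)
  ✗ PAGE_NOT_PRESENT  [3 reads]
#2 VA=0x18483C19A53 (w,kernel):
  lvl0: tbl 0x1D, slot 3 ⇒ 0x2E007 (P1/RW1/US1/PS0)
  lvl1: tbl 0x2E, slot 18 ⇒ 0x31007 (P1/RW1/US1/PS0)
  lvl2: tbl 0x31, slot 30 ⇒ 0x33007 (P1/RW1/US1/PS0)
  lvl3: tbl 0x33, slot 25 ⇒ 0x34007 (P1/RW1/US1/PS0)
  ⇒ phys 0x34A53  [4 reads]

Entries read for #0: 4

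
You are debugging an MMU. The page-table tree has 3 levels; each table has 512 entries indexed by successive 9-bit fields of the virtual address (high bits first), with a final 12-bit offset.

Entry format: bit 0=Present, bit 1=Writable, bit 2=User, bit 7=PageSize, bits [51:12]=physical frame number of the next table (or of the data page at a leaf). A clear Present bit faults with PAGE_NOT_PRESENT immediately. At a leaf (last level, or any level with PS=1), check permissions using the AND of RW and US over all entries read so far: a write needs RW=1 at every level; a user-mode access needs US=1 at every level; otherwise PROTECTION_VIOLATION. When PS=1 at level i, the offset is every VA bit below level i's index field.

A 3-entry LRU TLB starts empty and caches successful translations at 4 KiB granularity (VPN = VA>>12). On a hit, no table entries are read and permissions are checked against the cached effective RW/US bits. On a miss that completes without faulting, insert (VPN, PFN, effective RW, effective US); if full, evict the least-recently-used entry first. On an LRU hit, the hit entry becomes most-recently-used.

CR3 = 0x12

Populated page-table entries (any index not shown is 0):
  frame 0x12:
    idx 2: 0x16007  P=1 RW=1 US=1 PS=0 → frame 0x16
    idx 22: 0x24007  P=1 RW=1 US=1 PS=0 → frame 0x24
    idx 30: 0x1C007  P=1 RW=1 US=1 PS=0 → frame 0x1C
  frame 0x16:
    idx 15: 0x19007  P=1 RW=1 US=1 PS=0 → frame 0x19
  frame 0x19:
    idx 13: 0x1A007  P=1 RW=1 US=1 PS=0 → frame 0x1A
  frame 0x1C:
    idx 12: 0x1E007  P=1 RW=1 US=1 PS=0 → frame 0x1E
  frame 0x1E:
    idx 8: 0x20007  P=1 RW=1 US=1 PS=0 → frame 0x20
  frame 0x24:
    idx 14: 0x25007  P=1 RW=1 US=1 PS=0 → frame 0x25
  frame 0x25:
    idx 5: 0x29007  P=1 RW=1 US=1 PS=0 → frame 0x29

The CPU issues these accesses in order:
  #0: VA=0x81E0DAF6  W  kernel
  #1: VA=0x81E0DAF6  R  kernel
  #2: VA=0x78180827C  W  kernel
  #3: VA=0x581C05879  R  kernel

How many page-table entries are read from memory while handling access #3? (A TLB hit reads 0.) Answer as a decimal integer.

Per-access translation:
#0 VA=0x81E0DAF6 (w,kernel):
  L0 @0x12[2] → 0x16007  P=1,RW=1,US=1,PS=0
  L1 @0x16[15] → 0x19007  P=1,RW=1,US=1,PS=0
  L2 @0x19[13] → 0x1A007  P=1,RW=1,US=1,PS=0
  ✓ 0x1AAF6  — 3 lookups
#1 VA=0x81E0DAF6 (r,kernel):
  TLB hit vpn=0x81E0D → PA=0x1AAF6
#2 VA=0x78180827C (w,kernel):
  L0 @0x12[30] → 0x1C007  P=1,RW=1,US=1,PS=0
  L1 @0x1C[12] → 0x1E007  P=1,RW=1,US=1,PS=0
  L2 @0x1E[8] → 0x20007  P=1,RW=1,US=1,PS=0
  ✓ 0x2027C  — 3 lookups
#3 VA=0x581C05879 (r,kernel):
  L0 @0x12[22] → 0x24007  P=1,RW=1,US=1,PS=0
  L1 @0x24[14] → 0x25007  P=1,RW=1,US=1,PS=0
  L2 @0x25[5] → 0x29007  P=1,RW=1,US=1,PS=0
  ✓ 0x29879  — 3 lookups

Entries read for #3: 3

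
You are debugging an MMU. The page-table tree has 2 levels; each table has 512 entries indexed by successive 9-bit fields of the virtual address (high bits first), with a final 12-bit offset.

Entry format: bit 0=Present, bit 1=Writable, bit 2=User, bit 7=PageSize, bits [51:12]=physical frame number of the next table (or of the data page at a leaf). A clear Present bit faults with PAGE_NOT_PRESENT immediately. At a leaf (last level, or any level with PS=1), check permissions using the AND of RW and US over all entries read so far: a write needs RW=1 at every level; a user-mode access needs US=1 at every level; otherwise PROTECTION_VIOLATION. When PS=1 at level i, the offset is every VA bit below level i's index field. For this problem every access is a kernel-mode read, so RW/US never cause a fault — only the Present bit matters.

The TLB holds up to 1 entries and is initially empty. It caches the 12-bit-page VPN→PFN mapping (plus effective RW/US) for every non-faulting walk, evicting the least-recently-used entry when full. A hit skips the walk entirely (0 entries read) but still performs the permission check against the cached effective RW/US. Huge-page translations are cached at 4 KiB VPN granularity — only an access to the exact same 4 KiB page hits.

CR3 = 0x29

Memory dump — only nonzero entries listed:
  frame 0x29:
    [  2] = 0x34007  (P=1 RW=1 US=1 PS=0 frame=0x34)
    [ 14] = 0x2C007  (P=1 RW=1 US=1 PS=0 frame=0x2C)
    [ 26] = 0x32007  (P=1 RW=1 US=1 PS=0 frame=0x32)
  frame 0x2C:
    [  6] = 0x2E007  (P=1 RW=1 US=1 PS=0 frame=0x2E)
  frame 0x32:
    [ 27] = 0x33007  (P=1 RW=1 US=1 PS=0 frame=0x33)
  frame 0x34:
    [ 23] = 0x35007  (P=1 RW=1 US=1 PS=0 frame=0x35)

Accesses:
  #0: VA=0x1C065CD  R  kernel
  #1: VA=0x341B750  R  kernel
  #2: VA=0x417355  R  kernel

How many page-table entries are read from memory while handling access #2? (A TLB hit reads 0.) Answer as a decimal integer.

Walk each access:
#0 VA=0x1C065CD (r,kernel):
  lvl0: tbl 0x29, slot 14 ⇒ 0x2C007 (P1/RW1/US1/PS0)
  lvl1: tbl 0x2C, slot 6 ⇒ 0x2E007 (P1/RW1/US1/PS0)
  ⇒ phys 0x2E5CD  [2 reads]
#1 VA=0x341B750 (r,kernel):
  lvl0: tbl 0x29, slot 26 ⇒ 0x32007 (P1/RW1/US1/PS0)
  lvl1: tbl 0x32, slot 27 ⇒ 0x33007 (P1/RW1/US1/PS0)
  ⇒ phys 0x33750  [2 reads]
#2 VA=0x417355 (r,kernel):
  lvl0: tbl 0x29, slot 2 ⇒ 0x34007 (P1/RW1/US1/PS0)
  lvl1: tbl 0x34, slot 23 ⇒ 0x35007 (P1/RW1/US1/PS0)
  ⇒ phys 0x35355  [2 reads]

Entries read for #2: 2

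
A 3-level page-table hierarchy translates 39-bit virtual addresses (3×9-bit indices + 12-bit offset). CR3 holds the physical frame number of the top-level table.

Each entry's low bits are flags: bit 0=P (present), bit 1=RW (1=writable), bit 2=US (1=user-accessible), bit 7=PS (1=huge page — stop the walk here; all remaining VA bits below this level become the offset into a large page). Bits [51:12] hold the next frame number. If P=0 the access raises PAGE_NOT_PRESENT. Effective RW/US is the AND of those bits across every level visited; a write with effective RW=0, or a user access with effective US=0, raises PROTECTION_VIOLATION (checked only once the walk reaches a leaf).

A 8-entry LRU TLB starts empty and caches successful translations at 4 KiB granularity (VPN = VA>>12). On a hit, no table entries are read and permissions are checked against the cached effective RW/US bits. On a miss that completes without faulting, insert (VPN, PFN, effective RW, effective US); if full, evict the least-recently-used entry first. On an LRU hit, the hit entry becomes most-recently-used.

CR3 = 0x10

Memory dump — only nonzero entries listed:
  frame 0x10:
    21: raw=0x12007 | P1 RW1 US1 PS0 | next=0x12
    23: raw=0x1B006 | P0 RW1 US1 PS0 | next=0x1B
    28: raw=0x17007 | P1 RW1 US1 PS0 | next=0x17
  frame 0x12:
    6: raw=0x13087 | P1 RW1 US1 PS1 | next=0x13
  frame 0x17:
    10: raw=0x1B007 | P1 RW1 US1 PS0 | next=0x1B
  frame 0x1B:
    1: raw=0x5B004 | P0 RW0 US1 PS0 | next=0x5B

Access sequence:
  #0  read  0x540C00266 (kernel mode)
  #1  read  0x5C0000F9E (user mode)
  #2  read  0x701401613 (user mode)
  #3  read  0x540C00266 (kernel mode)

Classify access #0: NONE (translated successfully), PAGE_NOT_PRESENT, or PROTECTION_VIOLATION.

Trace:
#0 VA=0x540C00266 (r,kernel):
  L0: frame=0x10 idx=21 entry=0x12007 [P=1 RW=1 US=1 PS=0]
  L1: frame=0x12 idx=6 entry=0x13087 [P=1 RW=1 US=1 PS=1]
  ⇒ phys 0x13266 (huge @L1)  [2 reads]
#1 VA=0x5C0000F9E (r,user):
  L0: frame=0x10 idx=23 entry=0x1B006 [P=0 RW=1 US=1 PS=0]
  ✗ PAGE_NOT_PRESENT  [1 reads]
#2 VA=0x701401613 (r,user):
  L0: frame=0x10 idx=28 entry=0x17007 [P=1 RW=1 US=1 PS=0]
  L1: frame=0x17 idx=10 entry=0x1B007 [P=1 RW=1 US=1 PS=0]
  L2: frame=0x1B idx=1 entry=0x5B004 [P=0 RW=0 US=1 PS=0]
  ✗ PAGE_NOT_PRESENT  [3 reads]
#3 VA=0x540C00266 (r,kernel):
  TLB hit vpn=0x540C00 → PA=0x13266

Access #0 fault: NONE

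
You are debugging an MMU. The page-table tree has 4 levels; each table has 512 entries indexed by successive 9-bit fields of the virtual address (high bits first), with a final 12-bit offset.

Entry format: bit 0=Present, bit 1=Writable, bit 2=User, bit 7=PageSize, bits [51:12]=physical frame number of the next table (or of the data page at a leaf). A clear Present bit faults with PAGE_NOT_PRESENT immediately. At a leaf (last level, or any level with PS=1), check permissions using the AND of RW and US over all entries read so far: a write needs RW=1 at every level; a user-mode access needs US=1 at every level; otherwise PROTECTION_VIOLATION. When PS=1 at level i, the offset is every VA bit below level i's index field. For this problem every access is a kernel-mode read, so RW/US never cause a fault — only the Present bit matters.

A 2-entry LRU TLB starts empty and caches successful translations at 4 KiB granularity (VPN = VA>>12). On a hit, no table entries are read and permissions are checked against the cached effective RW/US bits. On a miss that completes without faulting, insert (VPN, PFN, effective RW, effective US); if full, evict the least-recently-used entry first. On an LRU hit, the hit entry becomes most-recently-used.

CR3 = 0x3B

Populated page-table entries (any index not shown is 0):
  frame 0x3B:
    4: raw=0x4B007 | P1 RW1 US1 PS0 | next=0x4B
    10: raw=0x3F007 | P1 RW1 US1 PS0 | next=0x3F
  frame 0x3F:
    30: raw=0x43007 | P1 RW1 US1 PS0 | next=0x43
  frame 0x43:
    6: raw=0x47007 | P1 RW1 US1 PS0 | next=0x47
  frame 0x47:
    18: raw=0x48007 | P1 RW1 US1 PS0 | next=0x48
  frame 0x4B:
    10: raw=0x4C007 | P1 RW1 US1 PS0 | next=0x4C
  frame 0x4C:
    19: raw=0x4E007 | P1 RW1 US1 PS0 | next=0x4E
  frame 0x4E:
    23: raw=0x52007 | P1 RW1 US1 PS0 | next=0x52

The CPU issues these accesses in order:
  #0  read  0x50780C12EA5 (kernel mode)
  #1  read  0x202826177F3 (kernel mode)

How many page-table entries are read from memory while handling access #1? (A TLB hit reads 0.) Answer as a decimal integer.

Walk each access:
#0 VA=0x50780C12EA5 (r,kernel):
  L0 @0x3B[10] → 0x3F007  P=1,RW=1,US=1,PS=0
  L1 @0x3F[30] → 0x43007  P=1,RW=1,US=1,PS=0
  L2 @0x43[6] → 0x47007  P=1,RW=1,US=1,PS=0
  L3 @0x47[18] → 0x48007  P=1,RW=1,US=1,PS=0
  → PA=0x48EA5  (4 entries read)
#1 VA=0x202826177F3 (r,kernel):
  L0 @0x3B[4] → 0x4B007  P=1,RW=1,US=1,PS=0
  L1 @0x4B[10] → 0x4C007  P=1,RW=1,US=1,PS=0
  L2 @0x4C[19] → 0x4E007  P=1,RW=1,US=1,PS=0
  L3 @0x4E[23] → 0x52007  P=1,RW=1,US=1,PS=0
  → PA=0x527F3  (4 entries read)

Entries read for #1: 4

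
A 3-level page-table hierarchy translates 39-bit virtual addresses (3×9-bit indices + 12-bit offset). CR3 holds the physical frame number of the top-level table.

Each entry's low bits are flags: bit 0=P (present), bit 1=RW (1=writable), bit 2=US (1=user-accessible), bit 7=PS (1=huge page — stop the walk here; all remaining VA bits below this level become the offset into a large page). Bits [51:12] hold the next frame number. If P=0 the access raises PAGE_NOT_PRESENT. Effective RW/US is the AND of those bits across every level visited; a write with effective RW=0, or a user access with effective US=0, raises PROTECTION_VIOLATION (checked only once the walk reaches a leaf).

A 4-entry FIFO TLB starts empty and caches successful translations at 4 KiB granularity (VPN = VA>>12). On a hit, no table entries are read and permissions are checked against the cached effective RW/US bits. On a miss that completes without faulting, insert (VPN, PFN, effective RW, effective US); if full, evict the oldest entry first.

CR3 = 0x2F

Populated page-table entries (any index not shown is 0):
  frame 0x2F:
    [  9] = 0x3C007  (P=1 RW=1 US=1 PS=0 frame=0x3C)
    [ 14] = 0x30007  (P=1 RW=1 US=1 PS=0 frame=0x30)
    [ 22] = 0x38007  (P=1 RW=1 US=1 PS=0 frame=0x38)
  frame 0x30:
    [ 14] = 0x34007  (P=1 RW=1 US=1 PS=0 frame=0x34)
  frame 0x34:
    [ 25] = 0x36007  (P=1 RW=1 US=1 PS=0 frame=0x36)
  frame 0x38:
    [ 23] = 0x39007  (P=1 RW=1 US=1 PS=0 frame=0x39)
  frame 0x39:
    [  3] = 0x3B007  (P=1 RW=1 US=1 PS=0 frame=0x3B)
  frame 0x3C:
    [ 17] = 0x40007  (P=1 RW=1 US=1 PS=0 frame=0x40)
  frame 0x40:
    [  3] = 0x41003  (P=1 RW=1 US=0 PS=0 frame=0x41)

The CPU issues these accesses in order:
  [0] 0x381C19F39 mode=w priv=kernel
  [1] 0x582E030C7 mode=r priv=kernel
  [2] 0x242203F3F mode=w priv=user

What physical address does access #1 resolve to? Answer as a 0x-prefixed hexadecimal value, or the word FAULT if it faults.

Trace:
#0 VA=0x381C19F39 (w,kernel):
  lvl0: tbl 0x2F, slot 14 ⇒ 0x30007 (P1/RW1/US1/PS0)
  lvl1: tbl 0x30, slot 14 ⇒ 0x34007 (P1/RW1/US1/PS0)
  lvl2: tbl 0x34, slot 25 ⇒ 0x36007 (P1/RW1/US1/PS0)
  ✓ 0x36F39  — 3 lookups
#1 VA=0x582E030C7 (r,kernel):
  lvl0: tbl 0x2F, slot 22 ⇒ 0x38007 (P1/RW1/US1/PS0)
  lvl1: tbl 0x38, slot 23 ⇒ 0x39007 (P1/RW1/US1/PS0)
  lvl2: tbl 0x39, slot 3 ⇒ 0x3B007 (P1/RW1/US1/PS0)
  ✓ 0x3B0C7  — 3 lookups
#2 VA=0x242203F3F (w,user):
  lvl0: tbl 0x2F, slot 9 ⇒ 0x3C007 (P1/RW1/US1/PS0)
  lvl1: tbl 0x3C, slot 17 ⇒ 0x40007 (P1/RW1/US1/PS0)
  lvl2: tbl 0x40, slot 3 ⇒ 0x41003 (P1/RW1/US0/PS0)
  ✗ PROTECTION_VIOLATION  [3 reads]

Access #1 PA: 0x3B0C7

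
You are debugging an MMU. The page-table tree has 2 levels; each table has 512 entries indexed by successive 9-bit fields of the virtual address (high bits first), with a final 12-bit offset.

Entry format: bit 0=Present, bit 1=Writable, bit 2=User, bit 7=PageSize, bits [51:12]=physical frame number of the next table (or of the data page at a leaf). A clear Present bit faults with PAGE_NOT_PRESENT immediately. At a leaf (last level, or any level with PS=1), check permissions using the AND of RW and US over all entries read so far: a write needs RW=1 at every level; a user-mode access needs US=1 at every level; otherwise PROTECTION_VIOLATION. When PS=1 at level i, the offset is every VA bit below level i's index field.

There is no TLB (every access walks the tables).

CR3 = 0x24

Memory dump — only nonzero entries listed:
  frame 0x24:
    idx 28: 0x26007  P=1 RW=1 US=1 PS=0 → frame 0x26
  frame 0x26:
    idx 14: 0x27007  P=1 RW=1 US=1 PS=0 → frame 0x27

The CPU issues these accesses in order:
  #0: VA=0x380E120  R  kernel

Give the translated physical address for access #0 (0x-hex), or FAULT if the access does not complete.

Trace:
#0 VA=0x380E120 (r,kernel):
  L0: frame=0x24 idx=28 entry=0x26007 [P=1 RW=1 US=1 PS=0]
  L1: frame=0x26 idx=14 entry=0x27007 [P=1 RW=1 US=1 PS=0]
  ⇒ phys 0x27120  [2 reads]

Access #0 PA: 0x27120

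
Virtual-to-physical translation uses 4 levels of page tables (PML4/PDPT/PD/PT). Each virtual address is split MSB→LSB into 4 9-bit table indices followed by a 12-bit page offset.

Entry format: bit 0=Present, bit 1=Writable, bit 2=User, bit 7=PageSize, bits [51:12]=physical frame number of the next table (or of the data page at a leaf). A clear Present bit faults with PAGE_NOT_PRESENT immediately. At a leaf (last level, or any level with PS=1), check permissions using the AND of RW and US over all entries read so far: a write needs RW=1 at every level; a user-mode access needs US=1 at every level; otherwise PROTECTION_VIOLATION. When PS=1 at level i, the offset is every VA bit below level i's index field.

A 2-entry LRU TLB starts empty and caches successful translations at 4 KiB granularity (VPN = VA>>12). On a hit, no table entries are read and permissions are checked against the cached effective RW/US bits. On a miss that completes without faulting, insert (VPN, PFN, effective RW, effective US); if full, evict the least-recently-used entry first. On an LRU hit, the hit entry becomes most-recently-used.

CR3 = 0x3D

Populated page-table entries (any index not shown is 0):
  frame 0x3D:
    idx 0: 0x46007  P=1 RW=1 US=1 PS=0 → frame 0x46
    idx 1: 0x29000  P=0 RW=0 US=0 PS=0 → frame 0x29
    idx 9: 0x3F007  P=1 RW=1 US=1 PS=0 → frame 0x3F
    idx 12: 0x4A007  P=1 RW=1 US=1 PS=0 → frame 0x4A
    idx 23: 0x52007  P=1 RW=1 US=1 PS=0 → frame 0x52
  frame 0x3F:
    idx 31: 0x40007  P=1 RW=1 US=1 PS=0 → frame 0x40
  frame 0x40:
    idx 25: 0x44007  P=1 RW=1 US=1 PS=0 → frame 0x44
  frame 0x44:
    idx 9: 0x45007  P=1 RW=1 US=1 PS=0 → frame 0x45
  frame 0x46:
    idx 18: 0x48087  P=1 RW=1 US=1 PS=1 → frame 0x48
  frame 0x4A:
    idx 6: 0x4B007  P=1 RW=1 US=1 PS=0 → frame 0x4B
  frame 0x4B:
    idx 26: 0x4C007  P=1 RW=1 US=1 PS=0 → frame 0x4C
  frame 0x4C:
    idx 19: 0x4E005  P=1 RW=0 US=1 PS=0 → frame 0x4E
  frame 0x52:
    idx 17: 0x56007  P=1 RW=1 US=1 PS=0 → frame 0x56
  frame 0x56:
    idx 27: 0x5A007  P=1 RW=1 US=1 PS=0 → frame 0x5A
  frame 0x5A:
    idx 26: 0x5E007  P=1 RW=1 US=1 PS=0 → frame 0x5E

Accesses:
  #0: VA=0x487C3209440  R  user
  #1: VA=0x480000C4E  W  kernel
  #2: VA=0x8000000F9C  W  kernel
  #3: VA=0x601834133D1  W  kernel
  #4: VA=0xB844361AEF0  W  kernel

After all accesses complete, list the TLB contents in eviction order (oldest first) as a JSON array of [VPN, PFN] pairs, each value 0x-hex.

Trace:
#0 VA=0x487C3209440 (r,user):
  L0: frame=0x3D idx=9 entry=0x3F007 [P=1 RW=1 US=1 PS=0]
  L1: frame=0x3F idx=31 entry=0x40007 [P=1 RW=1 US=1 PS=0]
  L2: frame=0x40 idx=25 entry=0x44007 [P=1 RW=1 US=1 PS=0]
  L3: frame=0x44 idx=9 entry=0x45007 [P=1 RW=1 US=1 PS=0]
  → PA=0x45440  (4 entries read)
#1 VA=0x480000C4E (w,kernel):
  L0: frame=0x3D idx=0 entry=0x46007 [P=1 RW=1 US=1 PS=0]
  L1: frame=0x46 idx=18 entry=0x48087 [P=1 RW=1 US=1 PS=1]
  → PA=0x48C4E (huge @L1)  (2 entries read)
#2 VA=0x8000000F9C (w,kernel):
  L0: frame=0x3D idx=1 entry=0x29000 [P=0 RW=0 US=0 PS=0]
  ✗ PAGE_NOT_PRESENT  [1 reads]
#3 VA=0x601834133D1 (w,kernel):
  L0: frame=0x3D idx=12 entry=0x4A007 [P=1 RW=1 US=1 PS=0]
  L1: frame=0x4A idx=6 entry=0x4B007 [P=1 RW=1 US=1 PS=0]
  L2: frame=0x4B idx=26 entry=0x4C007 [P=1 RW=1 US=1 PS=0]
  L3: frame=0x4C idx=19 entry=0x4E005 [P=1 RW=0 US=1 PS=0]
  ✗ PROTECTION_VIOLATION  [4 reads]
#4 VA=0xB844361AEF0 (w,kernel):
  L0: frame=0x3D idx=23 entry=0x52007 [P=1 RW=1 US=1 PS=0]
  L1: frame=0x52 idx=17 entry=0x56007 [P=1 RW=1 US=1 PS=0]
  L2: frame=0x56 idx=27 entry=0x5A007 [P=1 RW=1 US=1 PS=0]
  L3: frame=0x5A idx=26 entry=0x5E007 [P=1 RW=1 US=1 PS=0]
  → PA=0x5EEF0  (4 entries read)

TLB: [["0x480000", "0x48"], ["0xB844361A", "0x5E"]]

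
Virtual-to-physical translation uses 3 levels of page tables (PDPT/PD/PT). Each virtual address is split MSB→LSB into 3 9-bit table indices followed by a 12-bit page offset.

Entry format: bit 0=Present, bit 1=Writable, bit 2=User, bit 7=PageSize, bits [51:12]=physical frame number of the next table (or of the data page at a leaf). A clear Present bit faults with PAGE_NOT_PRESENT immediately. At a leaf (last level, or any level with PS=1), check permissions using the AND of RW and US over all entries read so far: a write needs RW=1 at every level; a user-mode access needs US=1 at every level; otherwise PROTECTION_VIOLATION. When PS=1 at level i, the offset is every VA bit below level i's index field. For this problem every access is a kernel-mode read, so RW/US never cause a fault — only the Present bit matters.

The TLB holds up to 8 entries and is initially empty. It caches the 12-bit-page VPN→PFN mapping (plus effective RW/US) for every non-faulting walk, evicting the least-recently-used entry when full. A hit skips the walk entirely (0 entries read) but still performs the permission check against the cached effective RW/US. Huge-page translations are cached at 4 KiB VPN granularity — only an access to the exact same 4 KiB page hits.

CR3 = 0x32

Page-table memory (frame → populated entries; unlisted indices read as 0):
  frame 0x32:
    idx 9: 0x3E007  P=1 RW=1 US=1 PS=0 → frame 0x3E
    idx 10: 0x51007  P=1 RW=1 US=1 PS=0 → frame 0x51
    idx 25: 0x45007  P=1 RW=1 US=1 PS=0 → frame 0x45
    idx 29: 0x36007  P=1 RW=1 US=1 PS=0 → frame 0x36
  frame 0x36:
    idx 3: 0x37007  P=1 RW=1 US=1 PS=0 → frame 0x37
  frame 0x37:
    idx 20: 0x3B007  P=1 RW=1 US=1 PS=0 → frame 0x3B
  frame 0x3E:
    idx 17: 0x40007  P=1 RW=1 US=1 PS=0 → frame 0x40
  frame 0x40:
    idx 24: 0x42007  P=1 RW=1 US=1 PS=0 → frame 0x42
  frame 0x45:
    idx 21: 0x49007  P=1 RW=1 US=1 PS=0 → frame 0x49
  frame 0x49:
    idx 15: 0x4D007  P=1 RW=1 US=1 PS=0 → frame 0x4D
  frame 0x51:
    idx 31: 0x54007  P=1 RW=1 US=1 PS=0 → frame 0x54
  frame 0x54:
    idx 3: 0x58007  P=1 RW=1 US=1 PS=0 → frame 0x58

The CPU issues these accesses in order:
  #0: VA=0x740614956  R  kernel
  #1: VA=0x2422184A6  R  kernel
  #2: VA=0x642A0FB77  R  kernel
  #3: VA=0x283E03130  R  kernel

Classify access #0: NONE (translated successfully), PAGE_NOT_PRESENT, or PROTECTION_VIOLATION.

Walk each access:
#0 VA=0x740614956 (r,kernel):
  [0] read 0x32 idx=29: raw=0x36007 flags P=1 W=1 U=1 S=0
  [1] read 0x36 idx=3: raw=0x37007 flags P=1 W=1 U=1 S=0
  [2] read 0x37 idx=20: raw=0x3B007 flags P=1 W=1 U=1 S=0
  → PA=0x3B956  (3 entries read)
#1 VA=0x2422184A6 (r,kernel):
  [0] read 0x32 idx=9: raw=0x3E007 flags P=1 W=1 U=1 S=0
  [1] read 0x3E idx=17: raw=0x40007 flags P=1 W=1 U=1 S=0
  [2] read 0x40 idx=24: raw=0x42007 flags P=1 W=1 U=1 S=0
  → PA=0x424A6  (3 entries read)
#2 VA=0x642A0FB77 (r,kernel):
  [0] read 0x32 idx=25: raw=0x45007 flags P=1 W=1 U=1 S=0
  [1] read 0x45 idx=21: raw=0x49007 flags P=1 W=1 U=1 S=0
  [2] read 0x49 idx=15: raw=0x4D007 flags P=1 W=1 U=1 S=0
  → PA=0x4DB77  (3 entries read)
#3 VA=0x283E03130 (r,kernel):
  [0] read 0x32 idx=10: raw=0x51007 flags P=1 W=1 U=1 S=0
  [1] read 0x51 idx=31: raw=0x54007 flags P=1 W=1 U=1 S=0
  [2] read 0x54 idx=3: raw=0x58007 flags P=1 W=1 U=1 S=0
  → PA=0x58130  (3 entries read)

Access #0 fault: NONE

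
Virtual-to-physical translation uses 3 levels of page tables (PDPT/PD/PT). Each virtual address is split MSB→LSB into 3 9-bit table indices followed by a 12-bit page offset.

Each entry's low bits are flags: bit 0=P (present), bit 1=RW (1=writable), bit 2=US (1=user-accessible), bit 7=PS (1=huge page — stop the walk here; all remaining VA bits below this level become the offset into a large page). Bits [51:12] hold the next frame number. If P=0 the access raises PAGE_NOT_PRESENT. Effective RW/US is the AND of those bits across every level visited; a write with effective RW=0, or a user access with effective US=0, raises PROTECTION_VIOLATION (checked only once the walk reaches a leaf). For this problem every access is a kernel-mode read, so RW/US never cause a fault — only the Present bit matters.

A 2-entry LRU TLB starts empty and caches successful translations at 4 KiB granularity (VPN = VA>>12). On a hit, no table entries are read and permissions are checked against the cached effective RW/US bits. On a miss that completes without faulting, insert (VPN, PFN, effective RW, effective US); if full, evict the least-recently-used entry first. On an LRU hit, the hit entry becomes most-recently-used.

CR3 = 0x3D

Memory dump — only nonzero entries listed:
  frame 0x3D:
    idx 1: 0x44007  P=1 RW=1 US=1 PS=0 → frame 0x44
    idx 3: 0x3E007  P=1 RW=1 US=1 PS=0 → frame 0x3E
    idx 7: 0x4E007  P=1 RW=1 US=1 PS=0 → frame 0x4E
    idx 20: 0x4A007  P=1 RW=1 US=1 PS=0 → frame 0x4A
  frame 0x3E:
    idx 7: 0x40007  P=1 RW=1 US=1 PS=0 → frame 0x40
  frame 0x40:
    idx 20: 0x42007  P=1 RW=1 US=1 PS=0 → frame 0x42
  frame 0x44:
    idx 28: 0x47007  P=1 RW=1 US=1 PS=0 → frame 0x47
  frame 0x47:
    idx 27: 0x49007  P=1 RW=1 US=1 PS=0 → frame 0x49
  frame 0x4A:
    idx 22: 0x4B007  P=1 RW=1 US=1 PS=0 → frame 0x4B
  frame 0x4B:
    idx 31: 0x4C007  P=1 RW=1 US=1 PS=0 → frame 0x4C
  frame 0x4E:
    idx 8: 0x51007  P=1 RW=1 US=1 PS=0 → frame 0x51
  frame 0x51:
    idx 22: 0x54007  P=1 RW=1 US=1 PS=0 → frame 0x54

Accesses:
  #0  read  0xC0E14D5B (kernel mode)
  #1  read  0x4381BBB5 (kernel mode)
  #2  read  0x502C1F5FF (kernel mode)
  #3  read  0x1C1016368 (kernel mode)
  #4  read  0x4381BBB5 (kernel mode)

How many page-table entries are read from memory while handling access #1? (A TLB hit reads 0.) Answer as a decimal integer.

Walk each access:
#0 VA=0xC0E14D5B (r,kernel):
  lvl0: tbl 0x3D, slot 3 ⇒ 0x3E007 (P1/RW1/US1/PS0)
  lvl1: tbl 0x3E, slot 7 ⇒ 0x40007 (P1/RW1/US1/PS0)
  lvl2: tbl 0x40, slot 20 ⇒ 0x42007 (P1/RW1/US1/PS0)
  → PA=0x42D5B  (3 entries read)
#1 VA=0x4381BBB5 (r,kernel):
  lvl0: tbl 0x3D, slot 1 ⇒ 0x44007 (P1/RW1/US1/PS0)
  lvl1: tbl 0x44, slot 28 ⇒ 0x47007 (P1/RW1/US1/PS0)
  lvl2: tbl 0x47, slot 27 ⇒ 0x49007 (P1/RW1/US1/PS0)
  → PA=0x49BB5  (3 entries read)
#2 VA=0x502C1F5FF (r,kernel):
  lvl0: tbl 0x3D, slot 20 ⇒ 0x4A007 (P1/RW1/US1/PS0)
  lvl1: tbl 0x4A, slot 22 ⇒ 0x4B007 (P1/RW1/US1/PS0)
  lvl2: tbl 0x4B, slot 31 ⇒ 0x4C007 (P1/RW1/US1/PS0)
  → PA=0x4C5FF  (3 entries read)
#3 VA=0x1C1016368 (r,kernel):
  lvl0: tbl 0x3D, slot 7 ⇒ 0x4E007 (P1/RW1/US1/PS0)
  lvl1: tbl 0x4E, slot 8 ⇒ 0x51007 (P1/RW1/US1/PS0)
  lvl2: tbl 0x51, slot 22 ⇒ 0x54007 (P1/RW1/US1/PS0)
  → PA=0x54368  (3 entries read)
#4 VA=0x4381BBB5 (r,kernel):
  lvl0: tbl 0x3D, slot 1 ⇒ 0x44007 (P1/RW1/US1/PS0)
  lvl1: tbl 0x44, slot 28 ⇒ 0x47007 (P1/RW1/US1/PS0)
  lvl2: tbl 0x47, slot 27 ⇒ 0x49007 (P1/RW1/US1/PS0)
  → PA=0x49BB5  (3 entries read)

Entries read for #1: 3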